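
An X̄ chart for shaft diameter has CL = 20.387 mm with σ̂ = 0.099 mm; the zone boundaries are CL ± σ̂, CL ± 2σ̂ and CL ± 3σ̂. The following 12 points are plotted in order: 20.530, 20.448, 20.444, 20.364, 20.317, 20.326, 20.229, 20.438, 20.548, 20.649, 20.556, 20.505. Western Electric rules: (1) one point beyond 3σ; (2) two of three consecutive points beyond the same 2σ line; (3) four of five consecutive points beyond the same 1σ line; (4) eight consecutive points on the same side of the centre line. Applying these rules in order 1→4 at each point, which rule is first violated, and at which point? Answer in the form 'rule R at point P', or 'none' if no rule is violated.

rule 3 at point 12

Zone of each point (C = within 1σ̂, B = 1σ̂–2σ̂, A = 2σ̂–3σ̂, * = beyond 3σ̂; sign = side of CL): 1:+B, 2:+C, 3:+C, 4:-C, 5:-C, 6:-C, 7:-B, 8:+C, 9:+B, 10:+A, 11:+B, 12:+B
Rule 3 (four of five consecutive points beyond the same 1σ limit) is satisfied at point 12.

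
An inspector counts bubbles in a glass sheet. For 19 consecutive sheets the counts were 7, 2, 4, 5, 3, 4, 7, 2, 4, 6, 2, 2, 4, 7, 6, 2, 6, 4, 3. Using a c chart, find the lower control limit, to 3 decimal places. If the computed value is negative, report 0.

c̄ = (7 + 2 + 4 + 5 + 3 + 4 + 7 + 2 + 4 + 6 + 2 + 2 + 4 + 7 + 6 + 2 + 6 + 4 + 3) / 19 = 80 / 19 = 4.2105
LCL = c̄ − 3√c̄ = 4.2105 − 3 × 2.0520 = -1.9453 → 0 (cannot be negative)

0.000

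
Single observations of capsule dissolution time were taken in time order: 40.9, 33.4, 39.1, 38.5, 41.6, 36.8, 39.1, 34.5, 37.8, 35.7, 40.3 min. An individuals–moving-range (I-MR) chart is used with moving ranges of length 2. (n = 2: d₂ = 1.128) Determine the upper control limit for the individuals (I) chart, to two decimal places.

48.24

X̄ = (40.9 + 33.4 + 39.1 + 38.5 + 41.6 + 36.8 + 39.1 + 34.5 + 37.8 + 35.7 + 40.3) / 11 = 37.9727
Moving ranges: 7.5, 5.7, 0.6, 3.1, 4.8, 2.3, 4.6, 3.3, 2.1, 4.6; M̄R̄ = 38.6000 / 10 = 3.8600
UCL = X̄ + 3·M̄R̄/d₂ = 37.9727 + 3 × 3.8600 / 1.128 = 48.2387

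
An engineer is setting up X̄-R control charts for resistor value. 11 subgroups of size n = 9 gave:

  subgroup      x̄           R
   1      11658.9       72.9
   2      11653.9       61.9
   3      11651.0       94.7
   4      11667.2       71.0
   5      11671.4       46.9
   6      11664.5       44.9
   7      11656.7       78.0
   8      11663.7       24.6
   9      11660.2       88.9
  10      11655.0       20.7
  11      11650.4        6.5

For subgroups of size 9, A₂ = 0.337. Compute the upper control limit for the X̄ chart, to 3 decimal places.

X̄̄ = (11658.9 + 11653.9 + 11651.0 + 11667.2 + 11671.4 + 11664.5 + 11656.7 + 11663.7 + 11660.2 + 11655.0 + 11650.4) / 11 = 128252.9000 / 11 = 11659.3545
R̄ = (72.9 + 61.9 + 94.7 + 71.0 + 46.9 + 44.9 + 78.0 + 24.6 + 88.9 + 20.7 + 6.5) / 11 = 611.0000 / 11 = 55.5455
UCL = X̄̄ + A₂·R̄ = 11659.3545 + 0.337 × 55.5455 = 11678.0734

11678.073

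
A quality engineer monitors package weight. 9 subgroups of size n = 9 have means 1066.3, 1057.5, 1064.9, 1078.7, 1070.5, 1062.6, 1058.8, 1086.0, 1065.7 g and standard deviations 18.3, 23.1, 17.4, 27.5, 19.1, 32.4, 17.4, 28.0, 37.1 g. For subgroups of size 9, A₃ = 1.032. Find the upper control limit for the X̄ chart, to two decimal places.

1093.15

X̄̄ = (1066.3 + 1057.5 + 1064.9 + 1078.7 + 1070.5 + 1062.6 + 1058.8 + 1086.0 + 1065.7) / 9 = 1067.8889
s̄ = (18.3 + 23.1 + 17.4 + 27.5 + 19.1 + 32.4 + 17.4 + 28.0 + 37.1) / 9 = 24.4778
UCL = X̄̄ + A₃·s̄ = 1067.8889 + 1.032 × 24.4778 = 1093.1500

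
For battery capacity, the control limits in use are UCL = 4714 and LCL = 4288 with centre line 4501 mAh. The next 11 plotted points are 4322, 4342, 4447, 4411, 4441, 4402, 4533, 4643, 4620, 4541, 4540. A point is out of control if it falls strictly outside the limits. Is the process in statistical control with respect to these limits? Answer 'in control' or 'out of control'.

in control

All 11 points lie within [4288, 4714].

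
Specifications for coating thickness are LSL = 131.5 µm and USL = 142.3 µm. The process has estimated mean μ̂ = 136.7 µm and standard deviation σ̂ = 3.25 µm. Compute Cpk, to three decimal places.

0.533

Cpu = (USL − μ̂) / (3σ̂) = (142.3 − 136.7) / (3 × 3.25) = 0.5744; Cpl = (μ̂ − LSL) / (3σ̂) = (136.7 − 131.5) / (3 × 3.25) = 0.5333; Cpk = min(Cpu, Cpl) = 0.5333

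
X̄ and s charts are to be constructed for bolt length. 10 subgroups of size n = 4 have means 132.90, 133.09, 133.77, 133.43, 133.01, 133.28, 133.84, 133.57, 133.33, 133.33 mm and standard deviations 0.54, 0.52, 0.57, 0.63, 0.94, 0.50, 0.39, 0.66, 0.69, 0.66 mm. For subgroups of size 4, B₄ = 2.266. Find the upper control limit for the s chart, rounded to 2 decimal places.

1.38

s̄ = (0.54 + 0.52 + 0.57 + 0.63 + 0.94 + 0.50 + 0.39 + 0.66 + 0.69 + 0.66) / 10 = 0.6100
UCL_s = B₄·s̄ = 2.266 × 0.6100 = 1.3823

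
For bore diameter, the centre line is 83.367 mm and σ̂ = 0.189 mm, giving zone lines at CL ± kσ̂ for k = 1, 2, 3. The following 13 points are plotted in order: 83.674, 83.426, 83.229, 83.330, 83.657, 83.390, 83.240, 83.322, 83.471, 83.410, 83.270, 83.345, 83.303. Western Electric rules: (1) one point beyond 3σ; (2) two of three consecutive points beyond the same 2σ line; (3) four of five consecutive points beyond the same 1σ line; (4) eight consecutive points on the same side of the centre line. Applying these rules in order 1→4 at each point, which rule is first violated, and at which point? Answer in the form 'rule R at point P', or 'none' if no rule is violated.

Zone of each point (C = within 1σ̂, B = 1σ̂–2σ̂, A = 2σ̂–3σ̂, * = beyond 3σ̂; sign = side of CL): 1:+B, 2:+C, 3:-C, 4:-C, 5:+B, 6:+C, 7:-C, 8:-C, 9:+C, 10:+C, 11:-C, 12:-C, 13:-C
No rule fires across all 13 points.

none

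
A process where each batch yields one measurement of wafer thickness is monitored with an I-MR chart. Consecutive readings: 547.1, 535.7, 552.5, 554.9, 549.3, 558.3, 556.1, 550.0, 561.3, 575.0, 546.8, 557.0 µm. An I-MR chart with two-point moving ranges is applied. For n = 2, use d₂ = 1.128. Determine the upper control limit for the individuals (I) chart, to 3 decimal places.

581.931

X̄ = (547.1 + 535.7 + 552.5 + 554.9 + 549.3 + 558.3 + 556.1 + 550.0 + 561.3 + 575.0 + 546.8 + 557.0) / 12 = 553.6667
Moving ranges: 11.4, 16.8, 2.4, 5.6, 9.0, 2.2, 6.1, 11.3, 13.7, 28.2, 10.2; M̄R̄ = 116.9000 / 11 = 10.6273
UCL = X̄ + 3·M̄R̄/d₂ = 553.6667 + 3 × 10.6273 / 1.128 = 581.9307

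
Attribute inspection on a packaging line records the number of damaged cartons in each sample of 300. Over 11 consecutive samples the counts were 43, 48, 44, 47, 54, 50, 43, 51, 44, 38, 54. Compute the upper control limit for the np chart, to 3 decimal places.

p̄ = Σdᵢ / (k·n) = 516 / (11 × 300) = 0.15636
UCL = np̄ + 3·√(np̄(1−p̄)) = 46.9091 + 3 × √(46.9091×0.84364) = 46.9091 + 3 × 6.2908 = 65.7815

65.782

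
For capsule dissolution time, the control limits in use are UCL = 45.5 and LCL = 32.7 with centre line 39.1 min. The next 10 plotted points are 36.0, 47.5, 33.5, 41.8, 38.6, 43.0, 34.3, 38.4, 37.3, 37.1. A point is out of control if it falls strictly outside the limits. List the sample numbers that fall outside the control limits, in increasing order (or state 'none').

Compare each point to [32.7, 45.5]: sample 2 = 47.5 > UCL.

2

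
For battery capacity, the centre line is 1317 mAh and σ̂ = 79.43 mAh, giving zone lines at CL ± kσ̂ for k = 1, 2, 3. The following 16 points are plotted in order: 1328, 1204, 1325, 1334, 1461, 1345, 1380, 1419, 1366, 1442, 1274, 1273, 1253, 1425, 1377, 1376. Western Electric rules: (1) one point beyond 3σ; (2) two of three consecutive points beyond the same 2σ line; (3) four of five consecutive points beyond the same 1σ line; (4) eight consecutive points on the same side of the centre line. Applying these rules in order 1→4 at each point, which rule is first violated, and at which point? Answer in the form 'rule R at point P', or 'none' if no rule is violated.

rule 4 at point 10

Zone of each point (C = within 1σ̂, B = 1σ̂–2σ̂, A = 2σ̂–3σ̂, * = beyond 3σ̂; sign = side of CL): 1:+C, 2:-B, 3:+C, 4:+C, 5:+B, 6:+C, 7:+C, 8:+B, 9:+C, 10:+B, 11:-C, 12:-C, 13:-C, 14:+B, 15:+C, 16:+C
Rule 4 (eight consecutive points on the same side of the centre line) is satisfied at point 10.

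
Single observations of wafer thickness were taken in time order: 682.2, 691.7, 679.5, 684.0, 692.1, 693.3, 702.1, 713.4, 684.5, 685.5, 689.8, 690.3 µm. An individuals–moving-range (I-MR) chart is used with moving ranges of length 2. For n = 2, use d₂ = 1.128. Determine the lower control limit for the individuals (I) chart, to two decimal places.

668.87

X̄ = (682.2 + 691.7 + 679.5 + 684.0 + 692.1 + 693.3 + 702.1 + 713.4 + 684.5 + 685.5 + 689.8 + 690.3) / 12 = 690.7000
Moving ranges: 9.5, 12.2, 4.5, 8.1, 1.2, 8.8, 11.3, 28.9, 1.0, 4.3, 0.5; M̄R̄ = 90.3000 / 11 = 8.2091
LCL = X̄ − 3·M̄R̄/d₂ = 690.7000 − 3 × 8.2091 / 1.128 = 668.8673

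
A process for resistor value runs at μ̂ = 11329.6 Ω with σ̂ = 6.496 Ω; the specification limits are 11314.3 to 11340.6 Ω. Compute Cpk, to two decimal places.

0.56

Cpu = (USL − μ̂) / (3σ̂) = (11340.6 − 11329.6) / (3 × 6.496) = 0.5644; Cpl = (μ̂ − LSL) / (3σ̂) = (11329.6 − 11314.3) / (3 × 6.496) = 0.7851; Cpk = min(Cpu, Cpl) = 0.5644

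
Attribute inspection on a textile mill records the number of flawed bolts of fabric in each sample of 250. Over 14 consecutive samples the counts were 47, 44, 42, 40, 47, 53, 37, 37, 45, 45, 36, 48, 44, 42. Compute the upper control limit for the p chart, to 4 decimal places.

p̄ = Σdᵢ / (k·n) = 607 / (14 × 250) = 0.17343
UCL = p̄ + 3·√(p̄(1−p̄)/n) = 0.17343 + 3 × √(0.17343×0.82657/250) = 0.17343 + 3 × 0.02395 = 0.24527

0.2453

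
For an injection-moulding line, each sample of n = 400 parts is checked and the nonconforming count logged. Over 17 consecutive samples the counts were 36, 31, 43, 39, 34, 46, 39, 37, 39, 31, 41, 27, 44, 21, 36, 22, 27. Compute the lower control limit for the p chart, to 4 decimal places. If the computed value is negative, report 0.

p̄ = Σdᵢ / (k·n) = 593 / (17 × 400) = 0.08721
LCL = p̄ − 3·√(p̄(1−p̄)/n) = 0.08721 − 3 × 0.01411 = 0.04489

0.0449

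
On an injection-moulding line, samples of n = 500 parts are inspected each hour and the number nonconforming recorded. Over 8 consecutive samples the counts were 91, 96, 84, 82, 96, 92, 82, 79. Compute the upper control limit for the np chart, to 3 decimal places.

p̄ = Σdᵢ / (k·n) = 702 / (8 × 500) = 0.17550
UCL = np̄ + 3·√(np̄(1−p̄)) = 87.7500 + 3 × √(87.7500×0.82450) = 87.7500 + 3 × 8.5059 = 113.2676

113.268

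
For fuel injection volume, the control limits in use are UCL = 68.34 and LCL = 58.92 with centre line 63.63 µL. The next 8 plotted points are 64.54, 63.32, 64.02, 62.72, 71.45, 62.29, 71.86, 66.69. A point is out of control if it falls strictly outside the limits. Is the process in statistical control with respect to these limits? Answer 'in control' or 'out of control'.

Compare each point to [58.92, 68.34]: sample 5 = 71.45 > UCL; sample 7 = 71.86 > UCL.

out of control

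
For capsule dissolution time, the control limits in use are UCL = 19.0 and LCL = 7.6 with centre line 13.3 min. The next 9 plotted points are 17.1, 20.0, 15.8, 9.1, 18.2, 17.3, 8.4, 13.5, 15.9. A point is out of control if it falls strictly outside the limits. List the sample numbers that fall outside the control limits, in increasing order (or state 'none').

2

Compare each point to [7.6, 19.0]: sample 2 = 20.0 > UCL.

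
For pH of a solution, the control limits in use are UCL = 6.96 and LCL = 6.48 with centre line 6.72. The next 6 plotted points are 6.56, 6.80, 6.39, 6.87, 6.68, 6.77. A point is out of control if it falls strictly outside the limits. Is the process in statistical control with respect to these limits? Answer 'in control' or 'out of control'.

out of control

Compare each point to [6.48, 6.96]: sample 3 = 6.39 < LCL.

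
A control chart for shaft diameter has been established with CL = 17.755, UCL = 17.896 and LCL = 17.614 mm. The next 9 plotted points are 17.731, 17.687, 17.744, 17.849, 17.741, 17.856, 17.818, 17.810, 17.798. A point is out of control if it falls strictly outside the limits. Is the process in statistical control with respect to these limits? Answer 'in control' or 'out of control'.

in control

All 9 points lie within [17.614, 17.896].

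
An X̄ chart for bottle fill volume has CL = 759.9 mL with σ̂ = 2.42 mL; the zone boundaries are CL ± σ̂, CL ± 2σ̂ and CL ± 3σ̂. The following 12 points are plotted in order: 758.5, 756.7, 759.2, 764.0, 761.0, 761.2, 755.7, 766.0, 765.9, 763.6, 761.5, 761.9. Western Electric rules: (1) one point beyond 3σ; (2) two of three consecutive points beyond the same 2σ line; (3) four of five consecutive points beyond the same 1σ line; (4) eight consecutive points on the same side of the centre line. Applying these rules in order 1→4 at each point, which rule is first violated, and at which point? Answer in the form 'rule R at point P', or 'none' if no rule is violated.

rule 2 at point 9

Zone of each point (C = within 1σ̂, B = 1σ̂–2σ̂, A = 2σ̂–3σ̂, * = beyond 3σ̂; sign = side of CL): 1:-C, 2:-B, 3:-C, 4:+B, 5:+C, 6:+C, 7:-B, 8:+A, 9:+A, 10:+B, 11:+C, 12:+C
Rule 2 (two of three consecutive points beyond the same 2σ limit) is satisfied at point 9.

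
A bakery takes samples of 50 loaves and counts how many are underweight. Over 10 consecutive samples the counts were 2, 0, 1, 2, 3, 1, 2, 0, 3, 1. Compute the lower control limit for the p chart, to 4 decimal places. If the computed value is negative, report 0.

p̄ = Σdᵢ / (k·n) = 15 / (10 × 50) = 0.03000
LCL = p̄ − 3·√(p̄(1−p̄)/n) = 0.03000 − 3 × 0.02412 = -0.04237 → 0 (negative, so LCL = 0)

0.0000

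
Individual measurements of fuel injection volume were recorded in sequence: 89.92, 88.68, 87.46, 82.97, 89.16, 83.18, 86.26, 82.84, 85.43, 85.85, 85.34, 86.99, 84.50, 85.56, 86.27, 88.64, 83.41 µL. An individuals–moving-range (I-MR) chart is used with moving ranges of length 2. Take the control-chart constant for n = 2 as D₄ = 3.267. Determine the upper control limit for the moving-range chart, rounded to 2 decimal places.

Moving ranges: 1.24, 1.22, 4.49, 6.19, 5.98, 3.08, 3.42, 2.59, 0.42, 0.51, 1.65, 2.49, 1.06, 0.71, 2.37, 5.23; M̄R̄ = 42.6500 / 16 = 2.6656
UCL_MR = D₄·M̄R̄ = 3.267 × 2.6656 = 8.7086

8.71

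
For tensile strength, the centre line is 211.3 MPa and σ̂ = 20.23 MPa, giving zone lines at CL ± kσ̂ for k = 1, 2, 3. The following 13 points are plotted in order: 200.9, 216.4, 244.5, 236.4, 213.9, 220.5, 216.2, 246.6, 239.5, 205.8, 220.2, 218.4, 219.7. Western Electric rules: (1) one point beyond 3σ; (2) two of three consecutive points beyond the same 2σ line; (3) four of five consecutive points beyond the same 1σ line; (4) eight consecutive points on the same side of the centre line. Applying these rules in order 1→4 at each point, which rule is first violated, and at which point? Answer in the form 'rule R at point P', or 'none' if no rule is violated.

Zone of each point (C = within 1σ̂, B = 1σ̂–2σ̂, A = 2σ̂–3σ̂, * = beyond 3σ̂; sign = side of CL): 1:-C, 2:+C, 3:+B, 4:+B, 5:+C, 6:+C, 7:+C, 8:+B, 9:+B, 10:-C, 11:+C, 12:+C, 13:+C
Rule 4 (eight consecutive points on the same side of the centre line) is satisfied at point 9.

rule 4 at point 9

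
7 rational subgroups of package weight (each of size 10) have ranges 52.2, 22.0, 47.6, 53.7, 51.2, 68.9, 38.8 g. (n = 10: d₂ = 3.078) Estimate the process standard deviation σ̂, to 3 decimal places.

R̄ = (52.2 + 22.0 + 47.6 + 53.7 + 51.2 + 68.9 + 38.8) / 7 = 47.7714
σ̂ = R̄ / d₂ = 47.7714 / 3.078 = 15.5203

15.520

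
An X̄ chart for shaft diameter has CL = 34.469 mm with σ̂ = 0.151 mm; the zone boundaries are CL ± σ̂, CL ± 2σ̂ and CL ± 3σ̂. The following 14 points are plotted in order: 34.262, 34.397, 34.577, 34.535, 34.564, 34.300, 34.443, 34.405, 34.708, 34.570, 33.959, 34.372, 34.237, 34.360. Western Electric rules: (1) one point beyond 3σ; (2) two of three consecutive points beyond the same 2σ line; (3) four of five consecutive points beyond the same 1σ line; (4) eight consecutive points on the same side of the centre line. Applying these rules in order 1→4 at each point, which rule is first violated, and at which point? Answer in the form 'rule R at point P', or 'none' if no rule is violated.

rule 1 at point 11

Zone of each point (C = within 1σ̂, B = 1σ̂–2σ̂, A = 2σ̂–3σ̂, * = beyond 3σ̂; sign = side of CL): 1:-B, 2:-C, 3:+C, 4:+C, 5:+C, 6:-B, 7:-C, 8:-C, 9:+B, 10:+C, 11:-*, 12:-C, 13:-B, 14:-C
Rule 1 (one point beyond the 3σ limits) is satisfied at point 11.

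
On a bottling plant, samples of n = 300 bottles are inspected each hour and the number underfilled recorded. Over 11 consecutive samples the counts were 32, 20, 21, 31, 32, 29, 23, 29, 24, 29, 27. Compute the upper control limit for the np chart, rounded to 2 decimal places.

41.87

p̄ = Σdᵢ / (k·n) = 297 / (11 × 300) = 0.09000
UCL = np̄ + 3·√(np̄(1−p̄)) = 27.0000 + 3 × √(27.0000×0.91000) = 27.0000 + 3 × 4.9568 = 41.8704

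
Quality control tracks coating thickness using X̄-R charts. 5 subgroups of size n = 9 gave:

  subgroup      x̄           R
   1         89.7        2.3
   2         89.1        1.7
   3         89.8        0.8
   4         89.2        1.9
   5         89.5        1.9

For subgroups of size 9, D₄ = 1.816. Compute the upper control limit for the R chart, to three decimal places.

R̄ = (2.3 + 1.7 + 0.8 + 1.9 + 1.9) / 5 = 8.6000 / 5 = 1.7200
UCL_R = D₄·R̄ = 1.816 × 1.7200 = 3.1235

3.124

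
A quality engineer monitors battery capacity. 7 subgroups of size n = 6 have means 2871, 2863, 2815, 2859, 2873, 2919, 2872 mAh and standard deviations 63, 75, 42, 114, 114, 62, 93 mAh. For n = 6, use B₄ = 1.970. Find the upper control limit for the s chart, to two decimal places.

158.44

s̄ = (63 + 75 + 42 + 114 + 114 + 62 + 93) / 7 = 80.4286
UCL_s = B₄·s̄ = 1.970 × 80.4286 = 158.4443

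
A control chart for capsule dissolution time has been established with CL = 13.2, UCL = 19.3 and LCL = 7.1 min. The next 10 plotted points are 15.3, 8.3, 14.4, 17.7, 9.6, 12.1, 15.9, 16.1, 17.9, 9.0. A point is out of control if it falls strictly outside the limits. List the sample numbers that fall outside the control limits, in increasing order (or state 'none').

All 10 points lie within [7.1, 19.3].

none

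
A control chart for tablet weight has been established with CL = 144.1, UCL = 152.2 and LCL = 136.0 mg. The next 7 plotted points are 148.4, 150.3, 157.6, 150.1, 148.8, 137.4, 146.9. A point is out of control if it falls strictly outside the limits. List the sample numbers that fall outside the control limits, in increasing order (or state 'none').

3

Compare each point to [136.0, 152.2]: sample 3 = 157.6 > UCL.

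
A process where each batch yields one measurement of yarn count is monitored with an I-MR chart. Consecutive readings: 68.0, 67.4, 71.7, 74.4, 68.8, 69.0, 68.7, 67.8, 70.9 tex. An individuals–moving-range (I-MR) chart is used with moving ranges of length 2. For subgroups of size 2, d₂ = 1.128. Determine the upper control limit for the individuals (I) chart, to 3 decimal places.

75.518

X̄ = (68.0 + 67.4 + 71.7 + 74.4 + 68.8 + 69.0 + 68.7 + 67.8 + 70.9) / 9 = 69.6333
Moving ranges: 0.6, 4.3, 2.7, 5.6, 0.2, 0.3, 0.9, 3.1; M̄R̄ = 17.7000 / 8 = 2.2125
UCL = X̄ + 3·M̄R̄/d₂ = 69.6333 + 3 × 2.2125 / 1.128 = 75.5176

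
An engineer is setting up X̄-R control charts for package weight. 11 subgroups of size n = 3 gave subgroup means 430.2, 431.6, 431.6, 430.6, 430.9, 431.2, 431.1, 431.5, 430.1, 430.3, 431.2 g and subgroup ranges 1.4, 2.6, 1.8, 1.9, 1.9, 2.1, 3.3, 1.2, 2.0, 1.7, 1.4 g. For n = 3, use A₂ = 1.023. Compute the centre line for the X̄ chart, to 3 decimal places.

X̄̄ = (430.2 + 431.6 + 431.6 + 430.6 + 430.9 + 431.2 + 431.1 + 431.5 + 430.1 + 430.3 + 431.2) / 11 = 4740.3000 / 11 = 430.9364
CL = X̄̄ = 430.9364

430.936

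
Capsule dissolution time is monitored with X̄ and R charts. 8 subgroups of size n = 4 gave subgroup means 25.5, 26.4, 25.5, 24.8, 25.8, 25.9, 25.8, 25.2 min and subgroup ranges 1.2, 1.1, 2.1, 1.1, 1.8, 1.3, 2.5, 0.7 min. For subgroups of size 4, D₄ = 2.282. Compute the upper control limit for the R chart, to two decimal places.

R̄ = (1.2 + 1.1 + 2.1 + 1.1 + 1.8 + 1.3 + 2.5 + 0.7) / 8 = 11.8000 / 8 = 1.4750
UCL_R = D₄·R̄ = 2.282 × 1.4750 = 3.3660

3.37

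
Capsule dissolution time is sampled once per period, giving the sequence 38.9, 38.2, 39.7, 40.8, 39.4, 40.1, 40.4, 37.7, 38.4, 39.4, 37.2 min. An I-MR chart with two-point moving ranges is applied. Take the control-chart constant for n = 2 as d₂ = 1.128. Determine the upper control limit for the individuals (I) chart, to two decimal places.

X̄ = (38.9 + 38.2 + 39.7 + 40.8 + 39.4 + 40.1 + 40.4 + 37.7 + 38.4 + 39.4 + 37.2) / 11 = 39.1091
Moving ranges: 0.7, 1.5, 1.1, 1.4, 0.7, 0.3, 2.7, 0.7, 1.0, 2.2; M̄R̄ = 12.3000 / 10 = 1.2300
UCL = X̄ + 3·M̄R̄/d₂ = 39.1091 + 3 × 1.2300 / 1.128 = 42.3804

42.38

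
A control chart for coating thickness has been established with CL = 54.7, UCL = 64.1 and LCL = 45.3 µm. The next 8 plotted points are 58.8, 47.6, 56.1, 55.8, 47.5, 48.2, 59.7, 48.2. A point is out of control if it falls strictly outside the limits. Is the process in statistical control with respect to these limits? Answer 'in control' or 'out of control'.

in control

All 8 points lie within [45.3, 64.1].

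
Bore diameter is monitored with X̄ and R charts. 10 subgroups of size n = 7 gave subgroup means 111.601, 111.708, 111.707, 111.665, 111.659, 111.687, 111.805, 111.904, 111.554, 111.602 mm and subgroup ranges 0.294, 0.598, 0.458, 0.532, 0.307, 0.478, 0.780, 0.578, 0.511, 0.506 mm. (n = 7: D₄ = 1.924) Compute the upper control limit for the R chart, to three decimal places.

0.970

R̄ = (0.294 + 0.598 + 0.458 + 0.532 + 0.307 + 0.478 + 0.780 + 0.578 + 0.511 + 0.506) / 10 = 5.0420 / 10 = 0.5042
UCL_R = D₄·R̄ = 1.924 × 0.5042 = 0.9701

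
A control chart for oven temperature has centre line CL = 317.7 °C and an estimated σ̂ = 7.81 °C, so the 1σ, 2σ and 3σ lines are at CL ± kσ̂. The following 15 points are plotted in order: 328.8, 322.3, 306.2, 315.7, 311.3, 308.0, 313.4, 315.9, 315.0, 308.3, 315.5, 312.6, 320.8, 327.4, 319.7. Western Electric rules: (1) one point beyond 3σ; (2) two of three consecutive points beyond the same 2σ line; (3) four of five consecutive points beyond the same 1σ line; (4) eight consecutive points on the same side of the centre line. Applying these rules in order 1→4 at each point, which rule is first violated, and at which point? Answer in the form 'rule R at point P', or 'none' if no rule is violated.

rule 4 at point 10

Zone of each point (C = within 1σ̂, B = 1σ̂–2σ̂, A = 2σ̂–3σ̂, * = beyond 3σ̂; sign = side of CL): 1:+B, 2:+C, 3:-B, 4:-C, 5:-C, 6:-B, 7:-C, 8:-C, 9:-C, 10:-B, 11:-C, 12:-C, 13:+C, 14:+B, 15:+C
Rule 4 (eight consecutive points on the same side of the centre line) is satisfied at point 10.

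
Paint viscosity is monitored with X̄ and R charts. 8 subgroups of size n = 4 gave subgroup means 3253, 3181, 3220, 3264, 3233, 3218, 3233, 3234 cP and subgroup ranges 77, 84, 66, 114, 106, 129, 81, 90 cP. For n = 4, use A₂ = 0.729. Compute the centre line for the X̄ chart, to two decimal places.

3229.50

X̄̄ = (3253 + 3181 + 3220 + 3264 + 3233 + 3218 + 3233 + 3234) / 8 = 25836.0000 / 8 = 3229.5000
CL = X̄̄ = 3229.5000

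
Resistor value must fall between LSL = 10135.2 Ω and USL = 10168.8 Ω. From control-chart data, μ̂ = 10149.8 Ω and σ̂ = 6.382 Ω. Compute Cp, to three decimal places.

0.877

Cp = (USL − LSL) / (6σ̂) = (10168.8 − 10135.2) / (6 × 6.382) = 33.6000 / 38.2920 = 0.8775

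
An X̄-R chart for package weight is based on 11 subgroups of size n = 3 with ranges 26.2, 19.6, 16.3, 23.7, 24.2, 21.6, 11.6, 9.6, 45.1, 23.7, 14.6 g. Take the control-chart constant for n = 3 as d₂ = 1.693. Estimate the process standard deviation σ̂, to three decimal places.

R̄ = (26.2 + 19.6 + 16.3 + 23.7 + 24.2 + 21.6 + 11.6 + 9.6 + 45.1 + 23.7 + 14.6) / 11 = 21.4727
σ̂ = R̄ / d₂ = 21.4727 / 1.693 = 12.6832

12.683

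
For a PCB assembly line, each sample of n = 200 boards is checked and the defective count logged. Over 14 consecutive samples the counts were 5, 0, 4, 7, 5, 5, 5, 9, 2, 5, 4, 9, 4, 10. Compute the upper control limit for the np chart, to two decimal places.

12.09

p̄ = Σdᵢ / (k·n) = 74 / (14 × 200) = 0.02643
UCL = np̄ + 3·√(np̄(1−p̄)) = 5.2857 + 3 × √(5.2857×0.97357) = 5.2857 + 3 × 2.2685 = 12.0912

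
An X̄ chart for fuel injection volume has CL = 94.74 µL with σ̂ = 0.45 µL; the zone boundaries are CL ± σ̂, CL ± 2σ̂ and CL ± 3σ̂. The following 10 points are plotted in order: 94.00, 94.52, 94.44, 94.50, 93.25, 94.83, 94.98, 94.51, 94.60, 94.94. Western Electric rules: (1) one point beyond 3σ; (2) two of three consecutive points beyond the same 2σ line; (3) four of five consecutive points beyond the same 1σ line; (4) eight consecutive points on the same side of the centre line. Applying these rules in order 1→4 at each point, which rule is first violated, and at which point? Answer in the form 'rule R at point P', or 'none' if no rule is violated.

Zone of each point (C = within 1σ̂, B = 1σ̂–2σ̂, A = 2σ̂–3σ̂, * = beyond 3σ̂; sign = side of CL): 1:-B, 2:-C, 3:-C, 4:-C, 5:-*, 6:+C, 7:+C, 8:-C, 9:-C, 10:+C
Rule 1 (one point beyond the 3σ limits) is satisfied at point 5.

rule 1 at point 5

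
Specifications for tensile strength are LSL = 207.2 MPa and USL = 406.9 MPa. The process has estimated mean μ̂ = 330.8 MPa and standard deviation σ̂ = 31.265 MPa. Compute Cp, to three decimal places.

1.065

Cp = (USL − LSL) / (6σ̂) = (406.9 − 207.2) / (6 × 31.265) = 199.7000 / 187.5900 = 1.0646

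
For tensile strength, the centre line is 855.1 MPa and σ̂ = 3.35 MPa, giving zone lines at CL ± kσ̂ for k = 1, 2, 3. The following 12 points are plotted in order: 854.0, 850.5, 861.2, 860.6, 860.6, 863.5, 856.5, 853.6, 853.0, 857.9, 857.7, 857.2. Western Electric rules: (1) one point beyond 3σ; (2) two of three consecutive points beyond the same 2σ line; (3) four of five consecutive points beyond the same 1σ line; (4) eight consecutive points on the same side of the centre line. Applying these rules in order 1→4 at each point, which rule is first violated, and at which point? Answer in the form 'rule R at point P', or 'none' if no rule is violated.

Zone of each point (C = within 1σ̂, B = 1σ̂–2σ̂, A = 2σ̂–3σ̂, * = beyond 3σ̂; sign = side of CL): 1:-C, 2:-B, 3:+B, 4:+B, 5:+B, 6:+A, 7:+C, 8:-C, 9:-C, 10:+C, 11:+C, 12:+C
Rule 3 (four of five consecutive points beyond the same 1σ limit) is satisfied at point 6.

rule 3 at point 6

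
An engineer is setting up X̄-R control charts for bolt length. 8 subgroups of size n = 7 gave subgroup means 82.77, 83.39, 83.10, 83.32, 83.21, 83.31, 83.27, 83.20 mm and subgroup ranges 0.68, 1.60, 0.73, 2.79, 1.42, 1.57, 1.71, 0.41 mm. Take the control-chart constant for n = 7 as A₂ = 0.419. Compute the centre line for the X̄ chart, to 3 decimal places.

83.196

X̄̄ = (82.77 + 83.39 + 83.10 + 83.32 + 83.21 + 83.31 + 83.27 + 83.20) / 8 = 665.5700 / 8 = 83.1962
CL = X̄̄ = 83.1962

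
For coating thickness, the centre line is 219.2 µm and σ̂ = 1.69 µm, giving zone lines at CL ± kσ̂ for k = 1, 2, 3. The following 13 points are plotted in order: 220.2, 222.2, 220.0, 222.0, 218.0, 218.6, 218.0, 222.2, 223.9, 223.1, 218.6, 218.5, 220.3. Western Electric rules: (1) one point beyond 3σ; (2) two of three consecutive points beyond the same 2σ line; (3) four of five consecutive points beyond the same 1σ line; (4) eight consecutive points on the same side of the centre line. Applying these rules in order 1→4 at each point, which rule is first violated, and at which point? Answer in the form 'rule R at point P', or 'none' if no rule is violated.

Zone of each point (C = within 1σ̂, B = 1σ̂–2σ̂, A = 2σ̂–3σ̂, * = beyond 3σ̂; sign = side of CL): 1:+C, 2:+B, 3:+C, 4:+B, 5:-C, 6:-C, 7:-C, 8:+B, 9:+A, 10:+A, 11:-C, 12:-C, 13:+C
Rule 2 (two of three consecutive points beyond the same 2σ limit) is satisfied at point 10.

rule 2 at point 10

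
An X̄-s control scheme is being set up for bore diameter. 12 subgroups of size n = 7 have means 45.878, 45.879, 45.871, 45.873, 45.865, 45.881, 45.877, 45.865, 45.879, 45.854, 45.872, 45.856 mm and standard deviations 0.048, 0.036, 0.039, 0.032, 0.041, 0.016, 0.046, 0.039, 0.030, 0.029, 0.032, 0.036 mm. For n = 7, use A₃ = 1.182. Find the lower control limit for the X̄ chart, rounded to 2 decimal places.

X̄̄ = (45.878 + 45.879 + 45.871 + 45.873 + 45.865 + 45.881 + 45.877 + 45.865 + 45.879 + 45.854 + 45.872 + 45.856) / 12 = 45.8708
s̄ = (0.048 + 0.036 + 0.039 + 0.032 + 0.041 + 0.016 + 0.046 + 0.039 + 0.030 + 0.029 + 0.032 + 0.036) / 12 = 0.0353
LCL = X̄̄ − A₃·s̄ = 45.8708 − 1.182 × 0.0353 = 45.8291

45.83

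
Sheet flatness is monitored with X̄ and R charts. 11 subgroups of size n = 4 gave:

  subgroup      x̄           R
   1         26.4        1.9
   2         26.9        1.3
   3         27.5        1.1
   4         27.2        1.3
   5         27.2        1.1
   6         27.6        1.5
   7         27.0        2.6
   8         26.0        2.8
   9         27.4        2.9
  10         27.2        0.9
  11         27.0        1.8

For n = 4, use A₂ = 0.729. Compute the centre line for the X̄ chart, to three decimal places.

27.036

X̄̄ = (26.4 + 26.9 + 27.5 + 27.2 + 27.2 + 27.6 + 27.0 + 26.0 + 27.4 + 27.2 + 27.0) / 11 = 297.4000 / 11 = 27.0364
CL = X̄̄ = 27.0364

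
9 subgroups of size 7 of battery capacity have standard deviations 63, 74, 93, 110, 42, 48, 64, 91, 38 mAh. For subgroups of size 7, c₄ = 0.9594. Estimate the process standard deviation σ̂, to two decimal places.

s̄ = (63 + 74 + 93 + 110 + 42 + 48 + 64 + 91 + 38) / 9 = 69.2222
σ̂ = s̄ / c₄ = 69.2222 / 0.9594 = 72.1516

72.15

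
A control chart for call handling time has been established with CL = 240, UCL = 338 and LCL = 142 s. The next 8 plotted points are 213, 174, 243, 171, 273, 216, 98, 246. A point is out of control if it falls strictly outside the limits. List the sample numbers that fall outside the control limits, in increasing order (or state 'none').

Compare each point to [142, 338]: sample 7 = 98 < LCL.

7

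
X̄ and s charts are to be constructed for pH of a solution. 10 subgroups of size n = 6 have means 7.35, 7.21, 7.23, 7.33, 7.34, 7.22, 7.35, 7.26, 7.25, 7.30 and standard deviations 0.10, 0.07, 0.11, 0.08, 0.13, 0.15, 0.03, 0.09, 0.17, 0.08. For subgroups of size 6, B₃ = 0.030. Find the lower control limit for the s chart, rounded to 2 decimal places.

s̄ = (0.10 + 0.07 + 0.11 + 0.08 + 0.13 + 0.15 + 0.03 + 0.09 + 0.17 + 0.08) / 10 = 0.1010
LCL_s = B₃·s̄ = 0.030 × 0.1010 = 0.0030

0.00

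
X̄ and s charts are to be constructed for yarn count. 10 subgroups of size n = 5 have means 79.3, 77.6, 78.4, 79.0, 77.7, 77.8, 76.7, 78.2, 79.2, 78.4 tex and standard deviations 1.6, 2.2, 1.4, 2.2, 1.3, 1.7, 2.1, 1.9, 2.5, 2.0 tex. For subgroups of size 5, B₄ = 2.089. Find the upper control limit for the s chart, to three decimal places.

3.948

s̄ = (1.6 + 2.2 + 1.4 + 2.2 + 1.3 + 1.7 + 2.1 + 1.9 + 2.5 + 2.0) / 10 = 1.8900
UCL_s = B₄·s̄ = 2.089 × 1.8900 = 3.9482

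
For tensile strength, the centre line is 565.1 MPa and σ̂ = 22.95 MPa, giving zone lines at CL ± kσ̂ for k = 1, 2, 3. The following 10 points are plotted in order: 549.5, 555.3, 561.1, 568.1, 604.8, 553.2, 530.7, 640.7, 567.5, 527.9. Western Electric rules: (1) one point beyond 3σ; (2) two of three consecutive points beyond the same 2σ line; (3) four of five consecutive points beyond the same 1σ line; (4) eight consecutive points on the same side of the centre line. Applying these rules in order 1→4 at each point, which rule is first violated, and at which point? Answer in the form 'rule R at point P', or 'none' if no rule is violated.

Zone of each point (C = within 1σ̂, B = 1σ̂–2σ̂, A = 2σ̂–3σ̂, * = beyond 3σ̂; sign = side of CL): 1:-C, 2:-C, 3:-C, 4:+C, 5:+B, 6:-C, 7:-B, 8:+*, 9:+C, 10:-B
Rule 1 (one point beyond the 3σ limits) is satisfied at point 8.

rule 1 at point 8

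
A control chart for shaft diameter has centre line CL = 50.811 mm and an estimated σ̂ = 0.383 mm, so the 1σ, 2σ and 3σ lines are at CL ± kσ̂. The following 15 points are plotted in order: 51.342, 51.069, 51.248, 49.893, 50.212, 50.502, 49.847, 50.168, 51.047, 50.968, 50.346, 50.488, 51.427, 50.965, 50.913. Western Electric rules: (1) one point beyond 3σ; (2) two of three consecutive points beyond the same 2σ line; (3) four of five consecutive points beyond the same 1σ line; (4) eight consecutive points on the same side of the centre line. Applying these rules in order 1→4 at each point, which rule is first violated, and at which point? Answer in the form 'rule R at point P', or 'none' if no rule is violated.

rule 3 at point 8

Zone of each point (C = within 1σ̂, B = 1σ̂–2σ̂, A = 2σ̂–3σ̂, * = beyond 3σ̂; sign = side of CL): 1:+B, 2:+C, 3:+B, 4:-A, 5:-B, 6:-C, 7:-A, 8:-B, 9:+C, 10:+C, 11:-B, 12:-C, 13:+B, 14:+C, 15:+C
Rule 3 (four of five consecutive points beyond the same 1σ limit) is satisfied at point 8.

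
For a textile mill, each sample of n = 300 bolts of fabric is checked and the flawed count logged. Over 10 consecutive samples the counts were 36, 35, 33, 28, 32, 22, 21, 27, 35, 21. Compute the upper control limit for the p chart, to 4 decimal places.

0.1478

p̄ = Σdᵢ / (k·n) = 290 / (10 × 300) = 0.09667
UCL = p̄ + 3·√(p̄(1−p̄)/n) = 0.09667 + 3 × √(0.09667×0.90333/300) = 0.09667 + 3 × 0.01706 = 0.14785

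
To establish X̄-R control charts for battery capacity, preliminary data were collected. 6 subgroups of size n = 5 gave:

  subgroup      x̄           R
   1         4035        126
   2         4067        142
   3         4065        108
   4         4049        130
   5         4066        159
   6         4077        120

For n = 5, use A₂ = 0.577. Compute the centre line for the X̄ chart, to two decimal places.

4059.83

X̄̄ = (4035 + 4067 + 4065 + 4049 + 4066 + 4077) / 6 = 24359.0000 / 6 = 4059.8333
CL = X̄̄ = 4059.8333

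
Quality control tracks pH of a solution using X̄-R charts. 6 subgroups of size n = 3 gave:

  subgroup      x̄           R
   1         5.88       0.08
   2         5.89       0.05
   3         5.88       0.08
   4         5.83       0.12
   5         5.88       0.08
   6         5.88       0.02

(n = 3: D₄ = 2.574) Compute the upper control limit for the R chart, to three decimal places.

0.184

R̄ = (0.08 + 0.05 + 0.08 + 0.12 + 0.08 + 0.02) / 6 = 0.4300 / 6 = 0.0717
UCL_R = D₄·R̄ = 2.574 × 0.0717 = 0.1845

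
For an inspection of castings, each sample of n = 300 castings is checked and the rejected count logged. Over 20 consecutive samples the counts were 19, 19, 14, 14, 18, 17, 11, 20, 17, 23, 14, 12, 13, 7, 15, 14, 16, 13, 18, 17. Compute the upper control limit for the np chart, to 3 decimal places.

27.069

p̄ = Σdᵢ / (k·n) = 311 / (20 × 300) = 0.05183
UCL = np̄ + 3·√(np̄(1−p̄)) = 15.5500 + 3 × √(15.5500×0.94817) = 15.5500 + 3 × 3.8398 = 27.0694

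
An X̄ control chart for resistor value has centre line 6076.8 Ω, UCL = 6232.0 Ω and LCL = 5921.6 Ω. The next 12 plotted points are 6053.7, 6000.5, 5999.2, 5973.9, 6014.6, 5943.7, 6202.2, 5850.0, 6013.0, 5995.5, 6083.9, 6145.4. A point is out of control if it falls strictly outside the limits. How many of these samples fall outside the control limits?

Compare each point to [5921.6, 6232.0]: sample 8 = 5850.0 < LCL.

1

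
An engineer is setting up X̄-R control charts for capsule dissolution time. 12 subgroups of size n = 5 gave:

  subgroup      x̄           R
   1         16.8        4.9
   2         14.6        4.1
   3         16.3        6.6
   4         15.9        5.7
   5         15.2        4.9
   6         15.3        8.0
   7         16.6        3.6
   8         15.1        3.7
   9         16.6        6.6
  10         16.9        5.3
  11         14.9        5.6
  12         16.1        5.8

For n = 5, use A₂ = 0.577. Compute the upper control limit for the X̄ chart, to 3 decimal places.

18.974

X̄̄ = (16.8 + 14.6 + 16.3 + 15.9 + 15.2 + 15.3 + 16.6 + 15.1 + 16.6 + 16.9 + 14.9 + 16.1) / 12 = 190.3000 / 12 = 15.8583
R̄ = (4.9 + 4.1 + 6.6 + 5.7 + 4.9 + 8.0 + 3.6 + 3.7 + 6.6 + 5.3 + 5.6 + 5.8) / 12 = 64.8000 / 12 = 5.4000
UCL = X̄̄ + A₂·R̄ = 15.8583 + 0.577 × 5.4000 = 18.9741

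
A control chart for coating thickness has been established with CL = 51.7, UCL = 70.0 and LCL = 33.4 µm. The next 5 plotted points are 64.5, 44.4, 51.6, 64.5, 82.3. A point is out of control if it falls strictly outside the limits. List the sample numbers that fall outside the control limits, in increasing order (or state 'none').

5

Compare each point to [33.4, 70.0]: sample 5 = 82.3 > UCL.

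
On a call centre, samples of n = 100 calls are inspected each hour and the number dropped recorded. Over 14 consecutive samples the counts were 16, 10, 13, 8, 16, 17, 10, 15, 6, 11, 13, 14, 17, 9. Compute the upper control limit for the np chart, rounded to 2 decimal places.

22.42

p̄ = Σdᵢ / (k·n) = 175 / (14 × 100) = 0.12500
UCL = np̄ + 3·√(np̄(1−p̄)) = 12.5000 + 3 × √(12.5000×0.87500) = 12.5000 + 3 × 3.3072 = 22.4216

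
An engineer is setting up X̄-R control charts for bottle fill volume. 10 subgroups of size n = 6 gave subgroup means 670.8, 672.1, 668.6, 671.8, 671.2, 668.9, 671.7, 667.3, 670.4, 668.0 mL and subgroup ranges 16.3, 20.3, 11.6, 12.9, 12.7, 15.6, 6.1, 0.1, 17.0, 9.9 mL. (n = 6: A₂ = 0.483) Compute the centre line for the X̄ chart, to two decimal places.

670.08

X̄̄ = (670.8 + 672.1 + 668.6 + 671.8 + 671.2 + 668.9 + 671.7 + 667.3 + 670.4 + 668.0) / 10 = 6700.8000 / 10 = 670.0800
CL = X̄̄ = 670.0800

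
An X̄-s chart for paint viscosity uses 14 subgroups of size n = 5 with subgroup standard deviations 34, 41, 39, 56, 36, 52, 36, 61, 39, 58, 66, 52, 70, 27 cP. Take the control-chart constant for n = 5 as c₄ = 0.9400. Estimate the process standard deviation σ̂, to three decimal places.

s̄ = (34 + 41 + 39 + 56 + 36 + 52 + 36 + 61 + 39 + 58 + 66 + 52 + 70 + 27) / 14 = 47.6429
σ̂ = s̄ / c₄ = 47.6429 / 0.9400 = 50.6839

50.684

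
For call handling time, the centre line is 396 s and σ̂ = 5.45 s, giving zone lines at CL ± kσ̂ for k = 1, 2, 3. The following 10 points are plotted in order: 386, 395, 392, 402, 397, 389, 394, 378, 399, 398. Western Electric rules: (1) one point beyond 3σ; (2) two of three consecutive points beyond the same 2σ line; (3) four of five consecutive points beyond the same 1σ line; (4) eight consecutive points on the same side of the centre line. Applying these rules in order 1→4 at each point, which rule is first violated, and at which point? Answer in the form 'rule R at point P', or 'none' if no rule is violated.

rule 1 at point 8

Zone of each point (C = within 1σ̂, B = 1σ̂–2σ̂, A = 2σ̂–3σ̂, * = beyond 3σ̂; sign = side of CL): 1:-B, 2:-C, 3:-C, 4:+B, 5:+C, 6:-B, 7:-C, 8:-*, 9:+C, 10:+C
Rule 1 (one point beyond the 3σ limits) is satisfied at point 8.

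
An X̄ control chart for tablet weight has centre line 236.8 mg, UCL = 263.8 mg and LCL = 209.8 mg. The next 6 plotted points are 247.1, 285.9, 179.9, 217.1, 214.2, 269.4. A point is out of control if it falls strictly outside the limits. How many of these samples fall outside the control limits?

Compare each point to [209.8, 263.8]: sample 2 = 285.9 > UCL; sample 3 = 179.9 < LCL; sample 6 = 269.4 > UCL.

3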